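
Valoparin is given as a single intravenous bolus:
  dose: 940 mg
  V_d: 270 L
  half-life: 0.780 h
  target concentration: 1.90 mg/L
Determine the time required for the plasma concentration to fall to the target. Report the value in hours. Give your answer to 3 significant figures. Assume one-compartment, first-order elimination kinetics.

C₀ = Dose / Vd = 940.0 / 270 = 3.481 mg/L
k = ln2 / t½ = 0.693147 / 0.780 = 0.8887 h⁻¹
t = ln(C₀ / C) / k = ln(3.481 / 1.90) / 0.8887
  = ln(1.832) / 0.8887 = 0.6054 / 0.8887 = 0.6812 h

0.681 h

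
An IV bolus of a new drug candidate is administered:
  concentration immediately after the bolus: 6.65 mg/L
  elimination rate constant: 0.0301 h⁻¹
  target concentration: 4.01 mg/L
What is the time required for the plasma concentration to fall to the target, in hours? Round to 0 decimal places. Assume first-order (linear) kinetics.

t = ln(C₀ / C) / k = ln(6.650 / 4.01) / 0.03010
  = ln(1.658) / 0.03010 = 0.5056 / 0.03010 = 16.80 h

17 h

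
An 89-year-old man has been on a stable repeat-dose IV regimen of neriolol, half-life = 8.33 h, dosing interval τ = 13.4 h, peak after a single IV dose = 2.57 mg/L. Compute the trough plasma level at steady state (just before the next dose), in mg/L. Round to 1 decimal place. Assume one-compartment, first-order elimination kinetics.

1.3 mg/L

k = ln2 / t½ = 0.693147 / 8.33 = 0.08321 h⁻¹
e^(−kτ) = e^(−0.08321 × 13.4) = 0.3279
Accumulation ratio R = 1 / (1 − e^(−kτ)) = 1 / (1 − 0.3279) = 1.488
Steady-state trough = C₀ × R × e^(−kτ) = 2.57 × 1.488 × 0.3279 = 1.254 mg/L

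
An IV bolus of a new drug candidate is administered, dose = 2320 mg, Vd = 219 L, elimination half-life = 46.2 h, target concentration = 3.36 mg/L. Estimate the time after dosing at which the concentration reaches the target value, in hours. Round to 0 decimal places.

C₀ = Dose / Vd = 2320 / 219 = 10.59 mg/L
k = ln2 / t½ = 0.693147 / 46.2 = 0.01500 h⁻¹
t = ln(C₀ / C) / k = ln(10.59 / 3.36) / 0.01500
  = ln(3.152) / 0.01500 = 1.148 / 0.01500 = 76.53 h

77 h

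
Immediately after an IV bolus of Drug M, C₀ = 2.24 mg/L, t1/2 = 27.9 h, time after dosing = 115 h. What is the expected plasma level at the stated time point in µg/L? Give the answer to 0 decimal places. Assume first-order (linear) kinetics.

k = ln2 / t½ = 0.693147 / 27.9 = 0.02484 h⁻¹
C = C₀ · e^(−k·t) = 2.240 × e^(−0.02484 × 115)
  = 2.240 × 0.05746 = 0.1287 mg/L
Convert: 0.1287 mg/L × 1000 = 128.7 µg/L

129 µg/L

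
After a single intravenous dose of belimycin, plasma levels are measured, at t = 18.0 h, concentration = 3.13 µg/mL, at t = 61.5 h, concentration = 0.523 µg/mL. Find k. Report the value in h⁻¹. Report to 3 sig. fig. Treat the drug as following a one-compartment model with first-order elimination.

k = ln(C₁/C₂) / (t₂ − t₁) = ln(3.13/0.523) / (61.5 − 18.0)
  = 1.789 / 43.50 = 0.04113 h⁻¹

0.0411 h⁻¹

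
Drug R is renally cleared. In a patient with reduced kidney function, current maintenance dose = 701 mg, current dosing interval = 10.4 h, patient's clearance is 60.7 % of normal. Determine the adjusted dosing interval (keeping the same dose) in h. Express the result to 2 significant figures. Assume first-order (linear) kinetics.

17 h

To keep the same average steady-state level, dosing rate must scale with clearance.
CL ratio = 60.7 / 100 = 0.6070
New interval (same dose) = 10.4 / 0.6070 = 17.13 h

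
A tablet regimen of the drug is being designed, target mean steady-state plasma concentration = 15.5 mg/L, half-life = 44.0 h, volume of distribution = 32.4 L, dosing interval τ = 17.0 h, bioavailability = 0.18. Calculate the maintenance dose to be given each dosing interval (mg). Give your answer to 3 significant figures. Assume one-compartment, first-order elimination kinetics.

k = ln2 / t½ = 0.693147 / 44.0 = 0.01575 h⁻¹
CL = k × Vd = 0.01575 × 32.4 = 0.5103 L/h
At steady state, F × (Dose/τ) = Css × CL.
Dose = Css × CL × τ / F = 15.5 × 0.5103 × 17.0 / 0.18 = 747.0 mg

747 mg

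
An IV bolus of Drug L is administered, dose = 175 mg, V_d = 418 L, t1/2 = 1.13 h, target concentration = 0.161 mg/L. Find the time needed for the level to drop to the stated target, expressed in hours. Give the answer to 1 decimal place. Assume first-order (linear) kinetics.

1.6 h

C₀ = Dose / Vd = 175.0 / 418 = 0.4187 mg/L
k = ln2 / t½ = 0.693147 / 1.13 = 0.6134 h⁻¹
t = ln(C₀ / C) / k = ln(0.4187 / 0.161) / 0.6134
  = ln(2.601) / 0.6134 = 0.9559 / 0.6134 = 1.558 h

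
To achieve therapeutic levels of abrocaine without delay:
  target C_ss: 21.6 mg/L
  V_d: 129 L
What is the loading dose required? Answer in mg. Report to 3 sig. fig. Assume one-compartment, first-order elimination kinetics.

LD = Css × Vd = 21.6 × 129 = 2786 mg

2790 mg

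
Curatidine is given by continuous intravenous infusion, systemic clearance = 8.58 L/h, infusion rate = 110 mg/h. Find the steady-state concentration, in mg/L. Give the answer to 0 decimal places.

At steady state Css = R₀ / CL = 110 / 8.580 = 12.82 mg/L

13 mg/L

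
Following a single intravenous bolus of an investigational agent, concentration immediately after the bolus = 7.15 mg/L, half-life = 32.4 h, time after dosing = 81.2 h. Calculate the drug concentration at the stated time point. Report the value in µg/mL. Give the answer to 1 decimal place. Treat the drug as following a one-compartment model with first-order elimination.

1.3 µg/mL

k = ln2 / t½ = 0.693147 / 32.4 = 0.02139 h⁻¹
C = C₀ · e^(−k·t) = 7.150 × e^(−0.02139 × 81.2)
  = 7.150 × 0.1761 = 1.259 mg/L
(1.259 mg/L = 1.259 µg/mL)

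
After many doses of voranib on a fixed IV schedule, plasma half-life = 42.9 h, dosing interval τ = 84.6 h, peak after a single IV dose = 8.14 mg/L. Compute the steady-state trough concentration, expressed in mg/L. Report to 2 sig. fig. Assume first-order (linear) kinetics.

k = ln2 / t½ = 0.693147 / 42.9 = 0.01616 h⁻¹
e^(−kτ) = e^(−0.01616 × 84.6) = 0.2548
Accumulation ratio R = 1 / (1 − e^(−kτ)) = 1 / (1 − 0.2548) = 1.342
Steady-state trough = C₀ × R × e^(−kτ) = 8.14 × 1.342 × 0.2548 = 2.783 mg/L

2.8 mg/L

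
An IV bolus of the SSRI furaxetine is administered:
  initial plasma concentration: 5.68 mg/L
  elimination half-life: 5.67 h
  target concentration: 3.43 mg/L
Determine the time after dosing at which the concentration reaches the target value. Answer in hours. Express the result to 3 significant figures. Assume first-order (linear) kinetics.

4.13 h

k = ln2 / t½ = 0.693147 / 5.67 = 0.1222 h⁻¹
t = ln(C₀ / C) / k = ln(5.680 / 3.43) / 0.1222
  = ln(1.656) / 0.1222 = 0.5044 / 0.1222 = 4.128 h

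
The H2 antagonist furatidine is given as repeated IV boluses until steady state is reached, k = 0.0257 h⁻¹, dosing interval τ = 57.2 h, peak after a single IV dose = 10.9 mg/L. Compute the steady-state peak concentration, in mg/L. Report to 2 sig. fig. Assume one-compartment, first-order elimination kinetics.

e^(−kτ) = e^(−0.02570 × 57.2) = 0.2299
Accumulation ratio R = 1 / (1 − e^(−kτ)) = 1 / (1 − 0.2299) = 1.299
Steady-state peak = C₀ × R = 10.9 × 1.299 = 14.16 mg/L

14 mg/L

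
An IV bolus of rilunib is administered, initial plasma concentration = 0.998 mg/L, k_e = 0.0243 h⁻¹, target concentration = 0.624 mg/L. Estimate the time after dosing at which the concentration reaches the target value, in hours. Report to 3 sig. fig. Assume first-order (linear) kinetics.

t = ln(C₀ / C) / k = ln(0.9980 / 0.624) / 0.02430
  = ln(1.599) / 0.02430 = 0.4694 / 0.02430 = 19.32 h

19.3 h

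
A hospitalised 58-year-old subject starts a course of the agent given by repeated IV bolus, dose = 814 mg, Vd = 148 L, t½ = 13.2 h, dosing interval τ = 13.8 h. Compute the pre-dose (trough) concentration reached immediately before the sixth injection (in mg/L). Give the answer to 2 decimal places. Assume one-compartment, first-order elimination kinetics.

5.03 mg/L

C₀ per dose = Dose / Vd = 814 / 148 = 5.500 mg/L
k = ln2 / t½ = 0.693147 / 13.2 = 0.05251 h⁻¹
Fraction remaining after one interval: r = e^(−kτ) = e^(−0.05251 × 13.8) = 0.4845
Before dose 6, 5 doses have been given (aged 1τ, 2τ, 3τ, 4τ, 5τ).
C_trough = C₀ × (r + r² + … + r^5) = C₀ × r(1−r^5)/(1−r)
        = 5.500 × 0.4845 × (1 − 0.02670) / (1 − 0.4845) = 5.031 mg/L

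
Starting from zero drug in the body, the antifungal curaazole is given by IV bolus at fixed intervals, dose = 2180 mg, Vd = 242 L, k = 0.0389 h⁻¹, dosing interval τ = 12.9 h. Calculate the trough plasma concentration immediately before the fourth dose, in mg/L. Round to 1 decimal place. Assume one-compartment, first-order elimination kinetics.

C₀ per dose = Dose / Vd = 2180 / 242 = 9.008 mg/L
Fraction remaining after one interval: r = e^(−kτ) = e^(−0.03890 × 12.9) = 0.6054
Before dose 4, 3 doses have been given (aged 1τ, 2τ, 3τ).
C_trough = C₀ × (r + r² + … + r^3) = C₀ × r(1−r^3)/(1−r)
        = 9.008 × 0.6054 × (1 − 0.2219) / (1 − 0.6054) = 10.75 mg/L

10.8 mg/L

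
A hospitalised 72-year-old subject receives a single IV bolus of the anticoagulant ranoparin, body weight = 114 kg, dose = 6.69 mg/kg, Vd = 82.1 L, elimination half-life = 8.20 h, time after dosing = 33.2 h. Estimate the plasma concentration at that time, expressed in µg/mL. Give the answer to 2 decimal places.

Total dose = 6.69 × 114 = 762.7 mg
C₀ = Dose / Vd = 762.7 / 82.1 = 9.290 mg/L
k = ln2 / t½ = 0.693147 / 8.20 = 0.08453 h⁻¹
C = C₀ · e^(−k·t) = 9.290 × e^(−0.08453 × 33.2)
  = 9.290 × 0.06042 = 0.5613 mg/L
(0.5613 mg/L = 0.5613 µg/mL)

0.56 µg/mL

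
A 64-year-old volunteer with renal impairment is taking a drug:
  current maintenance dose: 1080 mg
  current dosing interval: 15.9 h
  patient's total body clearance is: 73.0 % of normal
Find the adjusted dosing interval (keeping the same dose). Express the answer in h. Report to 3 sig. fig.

To keep the same average steady-state level, dosing rate must scale with clearance.
CL ratio = 73.0 / 100 = 0.7300
New interval (same dose) = 15.9 / 0.7300 = 21.78 h

21.8 h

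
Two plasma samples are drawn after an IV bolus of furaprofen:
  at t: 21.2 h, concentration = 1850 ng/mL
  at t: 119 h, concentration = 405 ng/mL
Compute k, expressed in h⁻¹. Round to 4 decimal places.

0.0155 h⁻¹

k = ln(C₁/C₂) / (t₂ − t₁) = ln(1850/405) / (119 − 21.2)
  = 1.519 / 97.80 = 0.01553 h⁻¹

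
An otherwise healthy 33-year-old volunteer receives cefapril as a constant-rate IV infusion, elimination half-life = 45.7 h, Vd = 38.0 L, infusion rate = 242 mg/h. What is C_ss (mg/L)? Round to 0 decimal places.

420 mg/L

k = ln2 / t½ = 0.693147 / 45.7 = 0.01517 h⁻¹
CL = k × Vd = 0.01517 × 38.0 = 0.5765 L/h
At steady state Css = R₀ / CL = 242 / 0.5765 = 419.8 mg/L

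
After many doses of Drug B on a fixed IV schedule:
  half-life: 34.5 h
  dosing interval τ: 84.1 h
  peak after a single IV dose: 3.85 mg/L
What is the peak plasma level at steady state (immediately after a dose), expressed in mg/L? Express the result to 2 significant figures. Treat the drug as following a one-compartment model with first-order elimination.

k = ln2 / t½ = 0.693147 / 34.5 = 0.02009 h⁻¹
e^(−kτ) = e^(−0.02009 × 84.1) = 0.1846
Accumulation ratio R = 1 / (1 − e^(−kτ)) = 1 / (1 − 0.1846) = 1.226
Steady-state peak = C₀ × R = 3.85 × 1.226 = 4.720 mg/L

4.7 mg/L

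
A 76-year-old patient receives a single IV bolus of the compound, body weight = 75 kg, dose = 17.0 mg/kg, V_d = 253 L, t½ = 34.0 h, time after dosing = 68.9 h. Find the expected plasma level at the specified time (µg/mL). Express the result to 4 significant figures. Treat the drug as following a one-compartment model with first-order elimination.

Total dose = 17.0 × 75 = 1275 mg
C₀ = Dose / Vd = 1275 / 253 = 5.040 mg/L
k = ln2 / t½ = 0.693147 / 34.0 = 0.02039 h⁻¹
C = C₀ · e^(−k·t) = 5.040 × e^(−0.02039 × 68.9)
  = 5.040 × 0.2454 = 1.237 mg/L
(1.237 mg/L = 1.237 µg/mL)

1.237 µg/mL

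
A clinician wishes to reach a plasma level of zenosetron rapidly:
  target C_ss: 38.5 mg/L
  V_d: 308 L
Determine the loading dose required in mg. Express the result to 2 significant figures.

12000 mg

LD = Css × Vd = 38.5 × 308 = 11860 mg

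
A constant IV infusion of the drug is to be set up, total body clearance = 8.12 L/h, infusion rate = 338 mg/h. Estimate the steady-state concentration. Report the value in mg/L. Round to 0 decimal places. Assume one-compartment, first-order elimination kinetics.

42 mg/L

At steady state Css = R₀ / CL = 338 / 8.120 = 41.63 mg/L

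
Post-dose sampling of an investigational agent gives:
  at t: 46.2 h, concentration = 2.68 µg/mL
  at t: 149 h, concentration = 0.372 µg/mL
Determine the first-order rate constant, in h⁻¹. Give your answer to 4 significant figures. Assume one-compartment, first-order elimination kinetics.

0.01921 h⁻¹

k = ln(C₁/C₂) / (t₂ − t₁) = ln(2.68/0.372) / (149 − 46.2)
  = 1.975 / 102.8 = 0.01921 h⁻¹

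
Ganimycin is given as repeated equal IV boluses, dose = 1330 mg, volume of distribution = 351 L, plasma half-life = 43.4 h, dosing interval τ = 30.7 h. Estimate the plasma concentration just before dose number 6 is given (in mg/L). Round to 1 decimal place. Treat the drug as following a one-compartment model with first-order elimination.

C₀ per dose = Dose / Vd = 1330 / 351 = 3.789 mg/L
k = ln2 / t½ = 0.693147 / 43.4 = 0.01597 h⁻¹
Fraction remaining after one interval: r = e^(−kτ) = e^(−0.01597 × 30.7) = 0.6125
Before dose 6, 5 doses have been given (aged 1τ, 2τ, 3τ, 4τ, 5τ).
C_trough = C₀ × (r + r² + … + r^5) = C₀ × r(1−r^5)/(1−r)
        = 3.789 × 0.6125 × (1 − 0.08620) / (1 − 0.6125) = 5.473 mg/L

5.5 mg/L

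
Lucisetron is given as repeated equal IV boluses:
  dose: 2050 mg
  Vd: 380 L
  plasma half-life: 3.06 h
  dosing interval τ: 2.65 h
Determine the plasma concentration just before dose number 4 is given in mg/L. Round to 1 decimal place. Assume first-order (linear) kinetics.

5.5 mg/L

C₀ per dose = Dose / Vd = 2050 / 380 = 5.395 mg/L
k = ln2 / t½ = 0.693147 / 3.06 = 0.2265 h⁻¹
Fraction remaining after one interval: r = e^(−kτ) = e^(−0.2265 × 2.65) = 0.5487
Before dose 4, 3 doses have been given (aged 1τ, 2τ, 3τ).
C_trough = C₀ × (r + r² + … + r^3) = C₀ × r(1−r^3)/(1−r)
        = 5.395 × 0.5487 × (1 − 0.1652) / (1 − 0.5487) = 5.476 mg/L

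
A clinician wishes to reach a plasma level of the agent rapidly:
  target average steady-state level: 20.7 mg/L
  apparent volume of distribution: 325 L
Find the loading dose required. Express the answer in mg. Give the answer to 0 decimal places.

6728 mg

LD = Css × Vd = 20.7 × 325 = 6728 mg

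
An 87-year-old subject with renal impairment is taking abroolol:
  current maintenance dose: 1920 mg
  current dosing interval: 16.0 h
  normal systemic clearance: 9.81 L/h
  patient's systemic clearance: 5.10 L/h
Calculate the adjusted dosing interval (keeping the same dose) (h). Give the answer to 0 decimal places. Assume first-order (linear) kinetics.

31 h

To keep the same average steady-state level, dosing rate must scale with clearance.
CL ratio = 5.10 / 9.81 = 0.5199
New interval (same dose) = 16.0 / 0.5199 = 30.78 h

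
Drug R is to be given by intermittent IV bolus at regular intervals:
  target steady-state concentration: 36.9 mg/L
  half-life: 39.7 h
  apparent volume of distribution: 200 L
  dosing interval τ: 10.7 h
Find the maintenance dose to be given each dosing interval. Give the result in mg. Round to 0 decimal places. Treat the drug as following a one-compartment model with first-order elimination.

1379 mg

k = ln2 / t½ = 0.693147 / 39.7 = 0.01746 h⁻¹
CL = k × Vd = 0.01746 × 200 = 3.492 L/h
At steady state, Dose/τ = Css × CL.
Dose = Css × CL × τ = 36.9 × 3.492 × 10.7 = 1379 mg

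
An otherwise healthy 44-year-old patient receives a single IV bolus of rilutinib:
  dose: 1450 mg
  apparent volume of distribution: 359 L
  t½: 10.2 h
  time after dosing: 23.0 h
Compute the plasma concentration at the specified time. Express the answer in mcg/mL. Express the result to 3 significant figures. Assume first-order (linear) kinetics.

C₀ = Dose / Vd = 1450 / 359 = 4.039 mg/L
k = ln2 / t½ = 0.693147 / 10.2 = 0.06796 h⁻¹
C = C₀ · e^(−k·t) = 4.039 × e^(−0.06796 × 23.0)
  = 4.039 × 0.2095 = 0.8462 mg/L
(0.8462 mg/L = 0.8462 mcg/mL)

0.846 mcg/mL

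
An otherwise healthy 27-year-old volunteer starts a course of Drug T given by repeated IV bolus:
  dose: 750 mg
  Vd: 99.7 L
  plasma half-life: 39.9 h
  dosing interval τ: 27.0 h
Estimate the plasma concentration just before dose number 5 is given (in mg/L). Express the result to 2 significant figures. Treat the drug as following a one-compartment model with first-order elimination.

C₀ per dose = Dose / Vd = 750 / 99.7 = 7.523 mg/L
k = ln2 / t½ = 0.693147 / 39.9 = 0.01737 h⁻¹
Fraction remaining after one interval: r = e^(−kτ) = e^(−0.01737 × 27.0) = 0.6256
Before dose 5, 4 doses have been given (aged 1τ, 2τ, 3τ, 4τ).
C_trough = C₀ × (r + r² + … + r^4) = C₀ × r(1−r^4)/(1−r)
        = 7.523 × 0.6256 × (1 − 0.1532) / (1 − 0.6256) = 10.64 mg/L

11 mg/L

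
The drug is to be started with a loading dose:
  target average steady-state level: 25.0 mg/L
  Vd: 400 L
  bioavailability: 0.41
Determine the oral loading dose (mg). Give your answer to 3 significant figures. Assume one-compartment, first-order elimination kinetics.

24400 mg

LD = Css × Vd / F = 25.0 × 400 / 0.41 = 24390 mg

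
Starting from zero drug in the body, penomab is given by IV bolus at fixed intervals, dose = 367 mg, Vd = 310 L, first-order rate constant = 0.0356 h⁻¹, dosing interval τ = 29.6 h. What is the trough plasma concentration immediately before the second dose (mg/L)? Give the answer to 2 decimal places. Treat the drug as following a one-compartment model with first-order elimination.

0.41 mg/L

C₀ per dose = Dose / Vd = 367 / 310 = 1.184 mg/L
Fraction remaining after one interval: r = e^(−kτ) = e^(−0.03560 × 29.6) = 0.3486
Before dose 2, 1 dose has been given (aged 1τ).
C_trough = C₀ × r = 1.184 × 0.3486 = 0.4127 mg/L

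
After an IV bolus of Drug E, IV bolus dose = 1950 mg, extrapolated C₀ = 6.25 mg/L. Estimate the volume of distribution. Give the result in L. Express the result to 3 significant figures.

312 L

Vd = Dose / C₀ = 1950 / 6.25 = 312.0 L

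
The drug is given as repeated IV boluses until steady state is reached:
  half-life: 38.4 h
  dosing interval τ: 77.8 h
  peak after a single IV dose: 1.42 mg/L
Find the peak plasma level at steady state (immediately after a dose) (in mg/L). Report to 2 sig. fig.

1.9 mg/L

k = ln2 / t½ = 0.693147 / 38.4 = 0.01805 h⁻¹
e^(−kτ) = e^(−0.01805 × 77.8) = 0.2455
Accumulation ratio R = 1 / (1 − e^(−kτ)) = 1 / (1 − 0.2455) = 1.325
Steady-state peak = C₀ × R = 1.42 × 1.325 = 1.882 mg/L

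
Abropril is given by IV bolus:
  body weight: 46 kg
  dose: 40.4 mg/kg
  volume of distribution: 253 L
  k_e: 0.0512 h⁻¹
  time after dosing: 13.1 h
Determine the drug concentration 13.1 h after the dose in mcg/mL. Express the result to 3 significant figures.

Total dose = 40.4 × 46 = 1858 mg
C₀ = Dose / Vd = 1858 / 253 = 7.344 mg/L
C = C₀ · e^(−k·t) = 7.344 × e^(−0.05120 × 13.1)
  = 7.344 × 0.5113 = 3.755 mg/L
(3.755 mg/L = 3.755 mcg/mL)

3.76 mcg/mL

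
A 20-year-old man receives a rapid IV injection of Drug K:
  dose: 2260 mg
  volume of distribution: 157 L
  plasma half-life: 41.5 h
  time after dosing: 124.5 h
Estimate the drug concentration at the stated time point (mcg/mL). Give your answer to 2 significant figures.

1.8 mcg/mL

C₀ = Dose / Vd = 2260 / 157 = 14.39 mg/L
k = ln2 / t½ = 0.693147 / 41.5 = 0.01670 h⁻¹
t / t½ = 124.5 / 41.5 = 3 half-lives
C = C₀ × (1/2)^3 = 14.39 × 0.1250 = 1.799 mg/L
(1.799 mg/L = 1.799 mcg/mL)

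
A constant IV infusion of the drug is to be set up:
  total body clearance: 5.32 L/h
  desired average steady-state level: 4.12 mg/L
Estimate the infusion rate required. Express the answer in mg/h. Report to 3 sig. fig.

At steady state, infusion rate R₀ = Css × CL = 4.12 × 5.320 = 21.92 mg/h

21.9 mg/h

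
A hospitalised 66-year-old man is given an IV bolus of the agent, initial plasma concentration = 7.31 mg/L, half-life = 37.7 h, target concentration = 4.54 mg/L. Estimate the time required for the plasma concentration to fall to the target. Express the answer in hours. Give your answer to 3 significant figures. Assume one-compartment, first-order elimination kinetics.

k = ln2 / t½ = 0.693147 / 37.7 = 0.01839 h⁻¹
t = ln(C₀ / C) / k = ln(7.310 / 4.54) / 0.01839
  = ln(1.610) / 0.01839 = 0.4762 / 0.01839 = 25.89 h

25.9 h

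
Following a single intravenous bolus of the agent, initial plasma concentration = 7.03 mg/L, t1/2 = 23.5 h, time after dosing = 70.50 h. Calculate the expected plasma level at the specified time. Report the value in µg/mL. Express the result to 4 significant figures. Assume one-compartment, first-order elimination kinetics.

0.8788 µg/mL

k = ln2 / t½ = 0.693147 / 23.5 = 0.02950 h⁻¹
t / t½ = 70.50 / 23.5 = 3 half-lives
C = C₀ × (1/2)^3 = 7.030 × 0.1250 = 0.8788 mg/L
(0.8788 mg/L = 0.8788 µg/mL)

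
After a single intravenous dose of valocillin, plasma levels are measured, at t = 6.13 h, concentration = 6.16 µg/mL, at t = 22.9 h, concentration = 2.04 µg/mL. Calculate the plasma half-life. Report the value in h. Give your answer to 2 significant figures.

k = ln(C₁/C₂) / (t₂ − t₁) = ln(6.16/2.04) / (22.9 − 6.13)
  = 1.105 / 16.77 = 0.06589 h⁻¹
t½ = ln2 / k = 0.693147 / 0.06589 = 10.52 h

11 h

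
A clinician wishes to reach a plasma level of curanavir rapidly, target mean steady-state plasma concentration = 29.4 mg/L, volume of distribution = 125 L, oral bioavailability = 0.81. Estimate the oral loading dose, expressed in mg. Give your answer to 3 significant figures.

4540 mg

LD = Css × Vd / F = 29.4 × 125 / 0.81 = 4537 mg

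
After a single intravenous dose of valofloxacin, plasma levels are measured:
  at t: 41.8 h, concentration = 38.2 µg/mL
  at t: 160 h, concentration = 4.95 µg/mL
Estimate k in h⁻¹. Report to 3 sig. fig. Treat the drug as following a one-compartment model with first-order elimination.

k = ln(C₁/C₂) / (t₂ − t₁) = ln(38.2/4.95) / (160 − 41.8)
  = 2.043 / 118.2 = 0.01728 h⁻¹

0.0173 h⁻¹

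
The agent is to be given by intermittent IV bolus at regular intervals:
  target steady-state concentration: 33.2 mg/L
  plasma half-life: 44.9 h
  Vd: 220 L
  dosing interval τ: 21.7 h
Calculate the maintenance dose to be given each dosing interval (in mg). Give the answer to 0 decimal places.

2447 mg

k = ln2 / t½ = 0.693147 / 44.9 = 0.01544 h⁻¹
CL = k × Vd = 0.01544 × 220 = 3.397 L/h
At steady state, Dose/τ = Css × CL.
Dose = Css × CL × τ = 33.2 × 3.397 × 21.7 = 2447 mg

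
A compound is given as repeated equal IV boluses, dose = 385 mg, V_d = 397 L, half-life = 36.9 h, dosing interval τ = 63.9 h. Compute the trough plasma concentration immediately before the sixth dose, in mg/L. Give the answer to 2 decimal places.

C₀ per dose = Dose / Vd = 385 / 397 = 0.9698 mg/L
k = ln2 / t½ = 0.693147 / 36.9 = 0.01878 h⁻¹
Fraction remaining after one interval: r = e^(−kτ) = e^(−0.01878 × 63.9) = 0.3012
Before dose 6, 5 doses have been given (aged 1τ, 2τ, 3τ, 4τ, 5τ).
C_trough = C₀ × (r + r² + … + r^5) = C₀ × r(1−r^5)/(1−r)
        = 0.9698 × 0.3012 × (1 − 0.002479) / (1 − 0.3012) = 0.4170 mg/L

0.42 mg/L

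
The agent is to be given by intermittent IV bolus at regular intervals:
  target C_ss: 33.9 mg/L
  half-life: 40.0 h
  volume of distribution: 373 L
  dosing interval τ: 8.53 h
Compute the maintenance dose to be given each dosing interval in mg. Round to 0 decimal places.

1869 mg

k = ln2 / t½ = 0.693147 / 40.0 = 0.01733 h⁻¹
CL = k × Vd = 0.01733 × 373 = 6.464 L/h
At steady state, Dose/τ = Css × CL.
Dose = Css × CL × τ = 33.9 × 6.464 × 8.53 = 1869 mg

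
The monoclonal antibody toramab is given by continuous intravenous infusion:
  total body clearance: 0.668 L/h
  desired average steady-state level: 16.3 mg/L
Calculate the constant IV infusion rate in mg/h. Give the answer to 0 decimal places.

At steady state, infusion rate R₀ = Css × CL = 16.3 × 0.6680 = 10.89 mg/h

11 mg/h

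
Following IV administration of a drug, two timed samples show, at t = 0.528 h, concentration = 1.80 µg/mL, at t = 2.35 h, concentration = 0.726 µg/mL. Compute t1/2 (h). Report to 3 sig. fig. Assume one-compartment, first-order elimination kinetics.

k = ln(C₁/C₂) / (t₂ − t₁) = ln(1.80/0.726) / (2.35 − 0.528)
  = 0.9080 / 1.822 = 0.4984 h⁻¹
t½ = ln2 / k = 0.693147 / 0.4984 = 1.391 h

1.39 h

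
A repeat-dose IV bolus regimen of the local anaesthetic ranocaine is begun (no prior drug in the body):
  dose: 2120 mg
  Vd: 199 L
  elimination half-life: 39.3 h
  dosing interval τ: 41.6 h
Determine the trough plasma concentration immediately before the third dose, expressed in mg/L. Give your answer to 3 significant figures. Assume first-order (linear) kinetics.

7.57 mg/L

C₀ per dose = Dose / Vd = 2120 / 199 = 10.65 mg/L
k = ln2 / t½ = 0.693147 / 39.3 = 0.01764 h⁻¹
Fraction remaining after one interval: r = e^(−kτ) = e^(−0.01764 × 41.6) = 0.4801
Before dose 3, 2 doses have been given (aged 1τ, 2τ).
C_trough = C₀ × (r + r²) = 10.65 × (0.4801 + 0.2305) = 7.568 mg/L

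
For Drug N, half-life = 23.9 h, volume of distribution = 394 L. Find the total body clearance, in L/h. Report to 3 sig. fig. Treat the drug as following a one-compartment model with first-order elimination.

11.4 L/h

k = ln2 / t½ = 0.693147 / 23.9 = 0.02900 h⁻¹
CL = k × Vd = 0.02900 × 394 = 11.43 L/h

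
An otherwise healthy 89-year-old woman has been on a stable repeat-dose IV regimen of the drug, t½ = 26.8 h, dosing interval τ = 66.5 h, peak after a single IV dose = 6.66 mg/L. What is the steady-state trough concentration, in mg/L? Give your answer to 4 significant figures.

k = ln2 / t½ = 0.693147 / 26.8 = 0.02586 h⁻¹
e^(−kτ) = e^(−0.02586 × 66.5) = 0.1791
Accumulation ratio R = 1 / (1 − e^(−kτ)) = 1 / (1 − 0.1791) = 1.218
Steady-state trough = C₀ × R × e^(−kτ) = 6.66 × 1.218 × 0.1791 = 1.453 mg/L

1.453 mg/L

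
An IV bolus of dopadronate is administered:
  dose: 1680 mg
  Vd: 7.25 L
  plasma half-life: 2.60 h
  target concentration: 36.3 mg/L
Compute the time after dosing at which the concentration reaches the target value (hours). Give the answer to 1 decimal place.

C₀ = Dose / Vd = 1680 / 7.25 = 231.7 mg/L
k = ln2 / t½ = 0.693147 / 2.60 = 0.2666 h⁻¹
t = ln(C₀ / C) / k = ln(231.7 / 36.3) / 0.2666
  = ln(6.383) / 0.2666 = 1.854 / 0.2666 = 6.954 h

7.0 h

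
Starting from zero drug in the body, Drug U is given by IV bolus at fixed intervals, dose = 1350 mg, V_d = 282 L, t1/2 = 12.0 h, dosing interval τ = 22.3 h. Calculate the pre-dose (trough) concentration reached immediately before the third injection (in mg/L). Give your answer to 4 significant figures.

1.684 mg/L

C₀ per dose = Dose / Vd = 1350 / 282 = 4.787 mg/L
k = ln2 / t½ = 0.693147 / 12.0 = 0.05776 h⁻¹
Fraction remaining after one interval: r = e^(−kτ) = e^(−0.05776 × 22.3) = 0.2758
Before dose 3, 2 doses have been given (aged 1τ, 2τ).
C_trough = C₀ × (r + r²) = 4.787 × (0.2758 + 0.07607) = 1.684 mg/L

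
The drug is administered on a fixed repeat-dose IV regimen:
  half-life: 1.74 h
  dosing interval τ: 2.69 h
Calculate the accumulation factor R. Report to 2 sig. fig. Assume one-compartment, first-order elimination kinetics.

1.5

k = ln2 / t½ = 0.693147 / 1.74 = 0.3984 h⁻¹
e^(−kτ) = e^(−0.3984 × 2.69) = 0.3424
Accumulation ratio R = 1 / (1 − e^(−kτ)) = 1 / (1 − 0.3424) = 1.521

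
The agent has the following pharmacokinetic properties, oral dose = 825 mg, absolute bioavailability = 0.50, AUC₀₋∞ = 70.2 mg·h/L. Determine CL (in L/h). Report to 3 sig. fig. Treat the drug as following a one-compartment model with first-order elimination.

5.88 L/h

CL = F·Dose / AUC = 0.50 × 825 / 70.2 = 5.876 L/h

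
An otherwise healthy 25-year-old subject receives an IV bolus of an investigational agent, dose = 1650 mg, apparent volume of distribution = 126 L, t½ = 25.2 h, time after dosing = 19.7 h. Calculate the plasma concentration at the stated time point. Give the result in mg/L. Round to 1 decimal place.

7.6 mg/L

C₀ = Dose / Vd = 1650 / 126 = 13.10 mg/L
k = ln2 / t½ = 0.693147 / 25.2 = 0.02751 h⁻¹
C = C₀ · e^(−k·t) = 13.10 × e^(−0.02751 × 19.7)
  = 13.10 × 0.5816 = 7.619 mg/L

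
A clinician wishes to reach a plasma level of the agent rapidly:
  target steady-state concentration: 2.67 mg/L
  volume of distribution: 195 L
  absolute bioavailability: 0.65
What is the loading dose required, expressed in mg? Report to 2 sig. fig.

800 mg

LD = Css × Vd / F = 2.67 × 195 / 0.65 = 801.0 mg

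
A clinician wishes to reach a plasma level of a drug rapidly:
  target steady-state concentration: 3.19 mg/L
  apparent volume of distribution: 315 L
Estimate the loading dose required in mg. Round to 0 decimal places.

LD = Css × Vd = 3.19 × 315 = 1005 mg

1005 mg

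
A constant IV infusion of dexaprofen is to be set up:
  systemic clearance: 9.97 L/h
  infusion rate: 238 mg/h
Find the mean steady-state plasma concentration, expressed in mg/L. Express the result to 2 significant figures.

At steady state Css = R₀ / CL = 238 / 9.970 = 23.87 mg/L

24 mg/L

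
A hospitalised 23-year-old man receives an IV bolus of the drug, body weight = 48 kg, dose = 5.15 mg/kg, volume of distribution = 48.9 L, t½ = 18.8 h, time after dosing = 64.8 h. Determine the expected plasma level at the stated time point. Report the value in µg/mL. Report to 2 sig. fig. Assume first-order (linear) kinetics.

Total dose = 5.15 × 48 = 247.2 mg
C₀ = Dose / Vd = 247.2 / 48.9 = 5.055 mg/L
k = ln2 / t½ = 0.693147 / 18.8 = 0.03687 h⁻¹
C = C₀ · e^(−k·t) = 5.055 × e^(−0.03687 × 64.8)
  = 5.055 × 0.09171 = 0.4636 mg/L
(0.4636 mg/L = 0.4636 µg/mL)

0.46 µg/mL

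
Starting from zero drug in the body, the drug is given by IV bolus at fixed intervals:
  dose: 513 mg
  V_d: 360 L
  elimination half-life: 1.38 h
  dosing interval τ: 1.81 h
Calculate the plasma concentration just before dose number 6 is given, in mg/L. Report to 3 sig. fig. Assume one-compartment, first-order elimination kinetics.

0.951 mg/L

C₀ per dose = Dose / Vd = 513 / 360 = 1.425 mg/L
k = ln2 / t½ = 0.693147 / 1.38 = 0.5023 h⁻¹
Fraction remaining after one interval: r = e^(−kτ) = e^(−0.5023 × 1.81) = 0.4029
Before dose 6, 5 doses have been given (aged 1τ, 2τ, 3τ, 4τ, 5τ).
C_trough = C₀ × (r + r² + … + r^5) = C₀ × r(1−r^5)/(1−r)
        = 1.425 × 0.4029 × (1 − 0.01062) / (1 − 0.4029) = 0.9513 mg/L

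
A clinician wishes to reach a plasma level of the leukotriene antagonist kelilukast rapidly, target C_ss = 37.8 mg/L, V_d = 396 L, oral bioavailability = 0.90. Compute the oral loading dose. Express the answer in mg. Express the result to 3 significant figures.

LD = Css × Vd / F = 37.8 × 396 / 0.90 = 16630 mg

16600 mg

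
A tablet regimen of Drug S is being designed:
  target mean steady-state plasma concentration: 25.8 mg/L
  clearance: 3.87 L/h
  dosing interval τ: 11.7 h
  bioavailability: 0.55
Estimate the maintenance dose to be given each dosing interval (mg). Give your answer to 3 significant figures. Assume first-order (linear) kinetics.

At steady state, F × (Dose/τ) = Css × CL.
Dose = Css × CL × τ / F = 25.8 × 3.870 × 11.7 / 0.55 = 2124 mg

2120 mg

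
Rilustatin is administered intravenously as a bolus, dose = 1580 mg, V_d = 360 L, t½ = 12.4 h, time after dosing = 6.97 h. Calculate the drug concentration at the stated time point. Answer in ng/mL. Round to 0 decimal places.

2973 ng/mL

C₀ = Dose / Vd = 1580 / 360 = 4.389 mg/L
k = ln2 / t½ = 0.693147 / 12.4 = 0.05590 h⁻¹
C = C₀ · e^(−k·t) = 4.389 × e^(−0.05590 × 6.97)
  = 4.389 × 0.6773 = 2.973 mg/L
Convert: 2.973 mg/L × 1000 = 2973 ng/mL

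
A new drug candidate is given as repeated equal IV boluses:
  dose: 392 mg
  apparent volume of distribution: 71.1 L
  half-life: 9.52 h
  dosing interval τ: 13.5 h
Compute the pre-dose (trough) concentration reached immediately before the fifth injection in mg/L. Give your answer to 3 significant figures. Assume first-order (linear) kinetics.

C₀ per dose = Dose / Vd = 392 / 71.1 = 5.513 mg/L
k = ln2 / t½ = 0.693147 / 9.52 = 0.07281 h⁻¹
Fraction remaining after one interval: r = e^(−kτ) = e^(−0.07281 × 13.5) = 0.3742
Before dose 5, 4 doses have been given (aged 1τ, 2τ, 3τ, 4τ).
C_trough = C₀ × (r + r² + … + r^4) = C₀ × r(1−r^4)/(1−r)
        = 5.513 × 0.3742 × (1 − 0.01961) / (1 − 0.3742) = 3.232 mg/L

3.23 mg/L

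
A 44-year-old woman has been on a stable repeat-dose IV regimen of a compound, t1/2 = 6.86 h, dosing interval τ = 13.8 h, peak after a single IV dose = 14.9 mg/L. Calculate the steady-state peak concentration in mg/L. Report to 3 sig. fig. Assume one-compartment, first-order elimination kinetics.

19.8 mg/L

k = ln2 / t½ = 0.693147 / 6.86 = 0.1010 h⁻¹
e^(−kτ) = e^(−0.1010 × 13.8) = 0.2481
Accumulation ratio R = 1 / (1 − e^(−kτ)) = 1 / (1 − 0.2481) = 1.330
Steady-state peak = C₀ × R = 14.9 × 1.330 = 19.82 mg/L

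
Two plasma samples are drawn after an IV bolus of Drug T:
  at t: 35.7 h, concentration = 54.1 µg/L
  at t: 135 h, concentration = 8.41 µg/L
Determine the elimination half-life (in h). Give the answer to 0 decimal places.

k = ln(C₁/C₂) / (t₂ − t₁) = ln(54.1/8.41) / (135 − 35.7)
  = 1.861 / 99.30 = 0.01874 h⁻¹
t½ = ln2 / k = 0.693147 / 0.01874 = 36.99 h

37 h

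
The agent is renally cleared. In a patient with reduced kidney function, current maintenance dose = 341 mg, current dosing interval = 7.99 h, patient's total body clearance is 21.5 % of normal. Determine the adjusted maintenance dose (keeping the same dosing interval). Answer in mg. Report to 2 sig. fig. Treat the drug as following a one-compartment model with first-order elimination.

73 mg

To keep the same average steady-state level, dosing rate must scale with clearance.
CL ratio = 21.5 / 100 = 0.2150
New dose (same interval) = 341 × 0.2150 = 73.32 mg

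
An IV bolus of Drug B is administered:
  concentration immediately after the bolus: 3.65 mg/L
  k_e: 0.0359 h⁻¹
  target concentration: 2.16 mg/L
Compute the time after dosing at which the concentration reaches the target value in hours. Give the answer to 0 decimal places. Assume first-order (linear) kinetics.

t = ln(C₀ / C) / k = ln(3.650 / 2.16) / 0.03590
  = ln(1.690) / 0.03590 = 0.5247 / 0.03590 = 14.62 h

15 h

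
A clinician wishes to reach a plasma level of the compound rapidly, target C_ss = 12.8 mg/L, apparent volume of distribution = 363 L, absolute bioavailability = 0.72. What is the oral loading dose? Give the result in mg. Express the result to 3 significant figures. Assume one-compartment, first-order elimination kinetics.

LD = Css × Vd / F = 12.8 × 363 / 0.72 = 6453 mg

6450 mg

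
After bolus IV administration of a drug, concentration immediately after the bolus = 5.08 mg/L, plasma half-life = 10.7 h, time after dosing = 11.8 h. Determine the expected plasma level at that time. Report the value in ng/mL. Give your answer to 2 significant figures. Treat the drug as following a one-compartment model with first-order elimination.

2400 ng/mL

k = ln2 / t½ = 0.693147 / 10.7 = 0.06478 h⁻¹
C = C₀ · e^(−k·t) = 5.080 × e^(−0.06478 × 11.8)
  = 5.080 × 0.4656 = 2.365 mg/L
Convert: 2.365 mg/L × 1000 = 2365 ng/mL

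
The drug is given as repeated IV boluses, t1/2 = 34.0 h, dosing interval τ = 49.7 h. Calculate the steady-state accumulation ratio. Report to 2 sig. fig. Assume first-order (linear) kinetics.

1.6

k = ln2 / t½ = 0.693147 / 34.0 = 0.02039 h⁻¹
e^(−kτ) = e^(−0.02039 × 49.7) = 0.3630
Accumulation ratio R = 1 / (1 − e^(−kτ)) = 1 / (1 − 0.3630) = 1.570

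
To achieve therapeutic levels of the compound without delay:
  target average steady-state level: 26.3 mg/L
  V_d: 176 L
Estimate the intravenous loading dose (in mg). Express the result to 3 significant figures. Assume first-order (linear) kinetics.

LD = Css × Vd = 26.3 × 176 = 4629 mg

4630 mg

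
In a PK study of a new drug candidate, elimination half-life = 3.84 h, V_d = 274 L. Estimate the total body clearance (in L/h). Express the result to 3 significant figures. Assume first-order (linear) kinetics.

49.5 L/h

k = ln2 / t½ = 0.693147 / 3.84 = 0.1805 h⁻¹
CL = k × Vd = 0.1805 × 274 = 49.46 L/h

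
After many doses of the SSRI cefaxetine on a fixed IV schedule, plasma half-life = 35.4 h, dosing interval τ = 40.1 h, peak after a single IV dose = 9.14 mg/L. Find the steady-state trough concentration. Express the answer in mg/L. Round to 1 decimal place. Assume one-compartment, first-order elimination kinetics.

k = ln2 / t½ = 0.693147 / 35.4 = 0.01958 h⁻¹
e^(−kτ) = e^(−0.01958 × 40.1) = 0.4560
Accumulation ratio R = 1 / (1 − e^(−kτ)) = 1 / (1 − 0.4560) = 1.838
Steady-state trough = C₀ × R × e^(−kτ) = 9.14 × 1.838 × 0.4560 = 7.660 mg/L

7.7 mg/L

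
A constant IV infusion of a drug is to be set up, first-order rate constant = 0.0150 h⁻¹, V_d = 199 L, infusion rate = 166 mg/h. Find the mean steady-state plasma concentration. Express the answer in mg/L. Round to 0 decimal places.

CL = k × Vd = 0.01500 × 199 = 2.985 L/h
At steady state Css = R₀ / CL = 166 / 2.985 = 55.61 mg/L

56 mg/L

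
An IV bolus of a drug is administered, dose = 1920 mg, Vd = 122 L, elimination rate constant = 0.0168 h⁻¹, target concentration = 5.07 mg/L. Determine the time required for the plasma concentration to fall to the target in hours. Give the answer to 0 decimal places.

67 h

C₀ = Dose / Vd = 1920 / 122 = 15.74 mg/L
t = ln(C₀ / C) / k = ln(15.74 / 5.07) / 0.01680
  = ln(3.105) / 0.01680 = 1.133 / 0.01680 = 67.44 h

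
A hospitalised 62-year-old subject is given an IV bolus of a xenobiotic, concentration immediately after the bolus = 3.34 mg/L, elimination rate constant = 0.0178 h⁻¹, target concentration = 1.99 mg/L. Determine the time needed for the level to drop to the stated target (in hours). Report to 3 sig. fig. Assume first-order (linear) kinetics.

t = ln(C₀ / C) / k = ln(3.340 / 1.99) / 0.01780
  = ln(1.678) / 0.01780 = 0.5176 / 0.01780 = 29.08 h

29.1 h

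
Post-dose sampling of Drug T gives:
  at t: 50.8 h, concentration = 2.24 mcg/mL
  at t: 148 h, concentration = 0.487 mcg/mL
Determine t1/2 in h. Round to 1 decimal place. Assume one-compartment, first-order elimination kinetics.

44.2 h

k = ln(C₁/C₂) / (t₂ − t₁) = ln(2.24/0.487) / (148 − 50.8)
  = 1.526 / 97.20 = 0.01570 h⁻¹
t½ = ln2 / k = 0.693147 / 0.01570 = 44.15 h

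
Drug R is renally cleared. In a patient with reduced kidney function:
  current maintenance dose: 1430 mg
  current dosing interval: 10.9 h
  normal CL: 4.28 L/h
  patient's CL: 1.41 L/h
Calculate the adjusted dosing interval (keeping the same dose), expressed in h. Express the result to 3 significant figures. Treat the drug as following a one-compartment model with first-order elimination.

To keep the same average steady-state level, dosing rate must scale with clearance.
CL ratio = 1.41 / 4.28 = 0.3294
New interval (same dose) = 10.9 / 0.3294 = 33.09 h

33.1 h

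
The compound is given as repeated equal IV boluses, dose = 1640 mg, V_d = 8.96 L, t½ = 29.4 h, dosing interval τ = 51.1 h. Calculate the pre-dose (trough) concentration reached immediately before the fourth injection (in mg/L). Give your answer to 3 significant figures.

C₀ per dose = Dose / Vd = 1640 / 8.96 = 183.0 mg/L
k = ln2 / t½ = 0.693147 / 29.4 = 0.02358 h⁻¹
Fraction remaining after one interval: r = e^(−kτ) = e^(−0.02358 × 51.1) = 0.2997
Before dose 4, 3 doses have been given (aged 1τ, 2τ, 3τ).
C_trough = C₀ × (r + r² + … + r^3) = C₀ × r(1−r^3)/(1−r)
        = 183.0 × 0.2997 × (1 − 0.02692) / (1 − 0.2997) = 76.21 mg/L

76.2 mg/L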